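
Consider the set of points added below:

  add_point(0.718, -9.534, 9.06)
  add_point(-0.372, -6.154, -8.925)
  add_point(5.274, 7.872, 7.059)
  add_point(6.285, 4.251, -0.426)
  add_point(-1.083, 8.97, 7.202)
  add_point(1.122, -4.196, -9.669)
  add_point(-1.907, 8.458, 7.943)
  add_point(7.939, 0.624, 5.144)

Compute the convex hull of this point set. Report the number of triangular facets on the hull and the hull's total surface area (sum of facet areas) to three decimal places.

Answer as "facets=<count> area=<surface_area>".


Hull vertices (8/8): indices [0, 1, 2, 3, 4, 5, 6, 7].

Facet areas (half cross-product norm):
  f1: (p5, p0, p7) → 109.2350
  f2: (p3, p5, p7) → 43.9965
  f3: (p2, p0, p6) → 64.5733
  f4: (p2, p0, p7) → 46.3830
  f5: (p2, p3, p7) → 25.3412
  f6: (p1, p0, p6) → 161.6397
  f7: (p1, p5, p6) → 27.9408
  f8: (p1, p5, p0) → 21.7204
  f9: (p4, p2, p6) → 3.1297
  f10: (p4, p2, p3) → 26.4084
  f11: (p4, p5, p6) → 12.5728
  f12: (p4, p3, p5) → 69.7968
Σ area = 612.738

Euler: V−E+F = 8−18+12 = 2.

facets=12 area=612.738


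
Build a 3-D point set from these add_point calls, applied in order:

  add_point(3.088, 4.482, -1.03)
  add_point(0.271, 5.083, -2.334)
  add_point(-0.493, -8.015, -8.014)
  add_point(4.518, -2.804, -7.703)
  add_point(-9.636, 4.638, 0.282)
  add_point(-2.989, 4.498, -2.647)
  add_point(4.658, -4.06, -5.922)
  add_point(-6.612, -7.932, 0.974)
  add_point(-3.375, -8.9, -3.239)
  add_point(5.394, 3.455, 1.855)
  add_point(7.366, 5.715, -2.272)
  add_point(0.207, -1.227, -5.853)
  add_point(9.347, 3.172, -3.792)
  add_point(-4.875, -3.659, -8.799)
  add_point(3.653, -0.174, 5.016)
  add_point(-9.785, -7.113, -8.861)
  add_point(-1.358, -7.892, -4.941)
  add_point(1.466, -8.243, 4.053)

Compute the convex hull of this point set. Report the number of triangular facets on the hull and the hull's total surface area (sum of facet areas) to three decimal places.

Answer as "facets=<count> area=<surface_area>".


facets=26 area=766.249

Points on the hull: [1, 2, 3, 4, 5, 6, 7, 8, 9, 10, 12, 13, 14, 15, 17] (15 of 18).

Area of each hull facet:
  f1: (p2, p8, p15) → 24.0884
  f2: (p7, p8, p15) → 23.5149
  f3: (p7, p4, p15) → 65.7679
  f4: (p6, p3, p12) → 9.4135
  f5: (p6, p3, p2) → 7.4454
  f6: (p9, p4, p14) → 37.8574
  f7: (p9, p10, p4) → 37.2878
  f8: (p9, p14, p12) → 13.0833
  f9: (p9, p10, p12) → 8.8170
  f10: (p1, p5, p4) → 6.2630
  f11: (p1, p10, p4) → 9.7485
  f12: (p1, p10, p5) → 1.4552
  f13: (p17, p4, p14) → 62.6624
  f14: (p17, p7, p4) → 53.8877
  f15: (p17, p7, p8) → 22.3650
  f16: (p17, p2, p8) → 22.6123
  f17: (p17, p6, p2) → 37.9930
  f18: (p17, p14, p12) → 43.6579
  f19: (p17, p6, p12) → 48.6079
  f20: (p13, p10, p12) → 29.4535
  f21: (p13, p3, p12) → 30.4276
  f22: (p13, p10, p5) → 51.8174
  f23: (p13, p4, p15) → 39.4846
  f24: (p13, p5, p4) → 37.5944
  f25: (p13, p2, p15) → 18.4098
  f26: (p13, p3, p2) → 22.5333
Σ area = 766.249

Euler: V−E+F = 15−39+26 = 2.


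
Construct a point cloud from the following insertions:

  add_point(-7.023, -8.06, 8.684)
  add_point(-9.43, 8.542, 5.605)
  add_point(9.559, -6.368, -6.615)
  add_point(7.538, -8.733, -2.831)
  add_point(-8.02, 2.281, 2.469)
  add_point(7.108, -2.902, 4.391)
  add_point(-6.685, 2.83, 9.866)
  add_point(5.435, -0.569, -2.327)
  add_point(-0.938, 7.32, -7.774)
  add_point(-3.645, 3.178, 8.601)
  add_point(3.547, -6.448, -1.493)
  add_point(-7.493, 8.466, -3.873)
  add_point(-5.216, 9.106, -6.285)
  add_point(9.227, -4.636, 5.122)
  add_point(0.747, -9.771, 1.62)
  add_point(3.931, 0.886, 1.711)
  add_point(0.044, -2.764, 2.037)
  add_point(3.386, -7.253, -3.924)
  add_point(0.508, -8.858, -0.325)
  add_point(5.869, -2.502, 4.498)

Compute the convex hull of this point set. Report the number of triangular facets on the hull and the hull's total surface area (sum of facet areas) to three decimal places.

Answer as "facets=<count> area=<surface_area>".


facets=26 area=991.607

Hull vertices (15/20): indices [0, 1, 2, 3, 4, 6, 8, 9, 11, 12, 13, 14, 15, 17, 18].

Per-facet area ½‖(b−a)×(c−a)‖:
  f1: (p0, p13, p14) → 53.5396
  f2: (p0, p4, p1) → 36.4023
  f3: (p3, p13, p2) → 20.6174
  f4: (p3, p13, p14) → 35.9406
  f5: (p3, p17, p2) → 11.1168
  f6: (p6, p0, p1) → 30.9893
  f7: (p6, p0, p13) → 91.0482
  f8: (p18, p0, p14) → 10.2781
  f9: (p18, p3, p14) → 7.8971
  f10: (p18, p3, p17) → 10.7154
  f11: (p8, p13, p2) → 102.3711
  f12: (p8, p15, p13) → 22.9578
  f13: (p8, p17, p2) → 53.2244
  f14: (p8, p17, p12) → 32.8815
  f15: (p8, p12, p1) → 25.3695
  f16: (p8, p15, p1) → 91.0157
  f17: (p9, p6, p1) → 12.6333
  f18: (p9, p6, p13) → 15.4340
  f19: (p9, p15, p1) → 40.5693
  f20: (p9, p15, p13) → 41.4446
  f21: (p11, p18, p0) → 112.2589
  f22: (p11, p0, p4) → 15.5225
  f23: (p11, p17, p12) → 31.4261
  f24: (p11, p18, p17) → 46.5364
  f25: (p11, p12, p1) → 9.0412
  f26: (p11, p4, p1) → 30.3761
Σ area = 991.607

Euler: V−E+F = 15−39+26 = 2.


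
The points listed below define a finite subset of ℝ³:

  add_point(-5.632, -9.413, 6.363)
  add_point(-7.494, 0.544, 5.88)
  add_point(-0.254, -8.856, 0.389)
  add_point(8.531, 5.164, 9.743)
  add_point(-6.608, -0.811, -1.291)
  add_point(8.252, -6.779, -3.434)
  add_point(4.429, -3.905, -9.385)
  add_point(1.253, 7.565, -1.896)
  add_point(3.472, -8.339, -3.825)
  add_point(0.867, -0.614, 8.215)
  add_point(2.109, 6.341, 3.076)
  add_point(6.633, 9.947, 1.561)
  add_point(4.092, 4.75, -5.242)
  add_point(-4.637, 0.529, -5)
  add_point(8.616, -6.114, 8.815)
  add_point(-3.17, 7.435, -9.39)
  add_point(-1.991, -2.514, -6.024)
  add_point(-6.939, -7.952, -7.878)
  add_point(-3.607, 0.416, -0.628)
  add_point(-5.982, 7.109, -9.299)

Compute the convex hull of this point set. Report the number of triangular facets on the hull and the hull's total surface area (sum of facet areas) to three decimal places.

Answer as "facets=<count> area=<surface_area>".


facets=24 area=1236.557

Points on the hull: [0, 1, 2, 3, 5, 6, 8, 9, 11, 12, 14, 15, 17, 19] (14 of 20).

Facet areas (half cross-product norm):
  f1: (p3, p11, p1) → 80.2897
  f2: (p12, p15, p11) → 35.6445
  f3: (p0, p17, p1) → 71.9079
  f4: (p19, p17, p1) → 110.1246
  f5: (p19, p11, p1) → 124.9716
  f6: (p19, p15, p11) → 16.0734
  f7: (p6, p12, p15) → 41.9527
  f8: (p6, p19, p15) → 17.1940
  f9: (p6, p19, p17) → 84.4193
  f10: (p6, p12, p11) → 23.0383
  f11: (p2, p0, p14) → 50.5075
  f12: (p2, p0, p17) → 42.4177
  f13: (p9, p3, p14) → 44.0155
  f14: (p9, p0, p14) → 52.7954
  f15: (p9, p3, p1) → 29.7036
  f16: (p9, p0, p1) → 42.1047
  f17: (p5, p6, p11) → 65.7879
  f18: (p5, p3, p14) → 68.7985
  f19: (p5, p3, p11) → 82.0534
  f20: (p8, p2, p17) → 29.6844
  f21: (p8, p6, p17) → 39.4662
  f22: (p8, p5, p6) → 17.4844
  f23: (p8, p2, p14) → 35.4071
  f24: (p8, p5, p14) → 30.7147
Σ area = 1236.557

Check V−E+F: 14 − 36 + 24 = 2.


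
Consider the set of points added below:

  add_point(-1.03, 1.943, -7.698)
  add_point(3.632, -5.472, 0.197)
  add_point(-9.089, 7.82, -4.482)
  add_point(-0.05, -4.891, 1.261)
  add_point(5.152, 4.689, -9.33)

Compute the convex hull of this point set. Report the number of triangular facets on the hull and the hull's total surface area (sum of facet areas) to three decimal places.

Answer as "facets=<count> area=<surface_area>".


facets=6 area=285.501

Points on the hull: [0, 1, 2, 3, 4] (5 of 5).

Triangle areas on the boundary:
  f1: (p1, p4, p2) → 106.1322
  f2: (p1, p3, p2) → 27.1896
  f3: (p0, p4, p2) → 30.8319
  f4: (p0, p3, p2) → 58.4801
  f5: (p0, p1, p4) → 40.9672
  f6: (p0, p1, p3) → 21.9005
Σ area = 285.501

Euler characteristic 5−9+6 = 2 ✓


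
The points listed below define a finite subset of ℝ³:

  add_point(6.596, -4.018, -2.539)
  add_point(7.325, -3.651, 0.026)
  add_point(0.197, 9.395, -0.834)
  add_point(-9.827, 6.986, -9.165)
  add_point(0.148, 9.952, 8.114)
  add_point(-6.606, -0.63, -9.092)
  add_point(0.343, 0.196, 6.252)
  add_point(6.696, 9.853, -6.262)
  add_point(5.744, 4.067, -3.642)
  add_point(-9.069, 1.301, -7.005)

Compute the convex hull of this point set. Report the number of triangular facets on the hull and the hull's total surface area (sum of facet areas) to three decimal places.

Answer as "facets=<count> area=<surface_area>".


Extreme-point indices: [0, 1, 2, 3, 4, 5, 6, 7, 9] — 9 of 10 on the boundary.

Area of each hull facet:
  f1: (p7, p4, p1) → 109.8401
  f2: (p7, p0, p1) → 19.2048
  f3: (p6, p4, p1) → 43.4388
  f4: (p6, p0, p1) → 12.1469
  f5: (p2, p4, p3) → 45.9271
  f6: (p2, p7, p3) → 55.2078
  f7: (p2, p7, p4) → 29.2186
  f8: (p5, p6, p0) → 85.3539
  f9: (p5, p7, p3) → 68.5736
  f10: (p5, p7, p0) → 102.7958
  f11: (p9, p5, p3) → 10.7470
  f12: (p9, p5, p6) → 30.6278
  f13: (p9, p4, p3) → 60.2002
  f14: (p9, p6, p4) → 80.7163
Σ area = 753.999

Euler: V−E+F = 9−21+14 = 2.

facets=14 area=753.999


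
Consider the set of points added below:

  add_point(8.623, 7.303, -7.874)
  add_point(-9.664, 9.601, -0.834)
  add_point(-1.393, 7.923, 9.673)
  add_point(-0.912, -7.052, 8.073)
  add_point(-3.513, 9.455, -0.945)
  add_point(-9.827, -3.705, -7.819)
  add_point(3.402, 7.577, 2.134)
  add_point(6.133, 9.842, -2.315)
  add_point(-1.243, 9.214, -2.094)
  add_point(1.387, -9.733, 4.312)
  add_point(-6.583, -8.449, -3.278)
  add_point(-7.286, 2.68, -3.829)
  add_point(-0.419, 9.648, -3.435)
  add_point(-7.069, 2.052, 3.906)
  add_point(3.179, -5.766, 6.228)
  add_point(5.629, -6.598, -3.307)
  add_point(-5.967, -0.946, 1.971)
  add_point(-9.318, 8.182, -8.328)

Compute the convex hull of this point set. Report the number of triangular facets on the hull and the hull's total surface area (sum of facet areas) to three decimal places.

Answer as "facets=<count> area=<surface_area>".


Extreme-point indices: [0, 1, 2, 3, 5, 7, 9, 10, 12, 13, 14, 15, 17] — 13 of 18 on the boundary.

Triangle areas on the boundary:
  f1: (p17, p0, p5) → 106.9872
  f2: (p15, p0, p5) → 121.9452
  f3: (p14, p15, p0) → 71.1113
  f4: (p14, p15, p9) → 21.8677
  f5: (p14, p3, p9) → 10.1711
  f6: (p14, p3, p2) → 34.4333
  f7: (p7, p17, p0) → 54.9784
  f8: (p7, p14, p0) → 59.0249
  f9: (p7, p14, p2) → 103.0489
  f10: (p10, p15, p5) → 42.5504
  f11: (p10, p15, p9) → 49.3879
  f12: (p10, p3, p9) → 28.3820
  f13: (p13, p3, p2) → 58.6882
  f14: (p13, p10, p5) → 45.6760
  f15: (p13, p10, p3) → 66.4896
  f16: (p1, p7, p2) → 90.2464
  f17: (p1, p13, p2) → 46.3923
  f18: (p1, p17, p5) → 45.0035
  f19: (p1, p13, p5) → 61.2160
  f20: (p12, p7, p17) → 11.7326
  f21: (p12, p1, p17) → 34.8747
  f22: (p12, p1, p7) → 13.7210
Σ area = 1177.928

Check V−E+F: 13 − 33 + 22 = 2.

facets=22 area=1177.928


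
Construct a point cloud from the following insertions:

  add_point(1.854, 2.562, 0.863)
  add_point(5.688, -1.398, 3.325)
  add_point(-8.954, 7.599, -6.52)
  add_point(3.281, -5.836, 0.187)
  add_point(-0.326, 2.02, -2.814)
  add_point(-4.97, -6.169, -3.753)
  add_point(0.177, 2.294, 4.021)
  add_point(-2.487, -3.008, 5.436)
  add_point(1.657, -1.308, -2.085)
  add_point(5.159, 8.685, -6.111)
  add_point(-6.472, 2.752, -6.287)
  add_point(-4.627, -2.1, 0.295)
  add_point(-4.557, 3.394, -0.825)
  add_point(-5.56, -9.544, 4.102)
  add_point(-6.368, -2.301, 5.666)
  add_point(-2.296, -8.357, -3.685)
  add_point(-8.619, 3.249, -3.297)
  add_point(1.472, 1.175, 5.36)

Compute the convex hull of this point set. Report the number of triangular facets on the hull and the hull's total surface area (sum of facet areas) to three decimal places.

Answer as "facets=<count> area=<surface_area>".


facets=22 area=681.791

Points on the hull: [1, 2, 3, 5, 6, 7, 9, 10, 13, 14, 15, 16, 17] (13 of 18).

Area of each hull facet:
  f1: (p16, p14, p2) → 11.4704
  f2: (p16, p14, p13) → 37.6576
  f3: (p9, p17, p1) → 36.6384
  f4: (p3, p13, p1) → 28.0255
  f5: (p3, p15, p13) → 30.5490
  f6: (p3, p9, p1) → 40.4861
  f7: (p3, p9, p15) → 56.5909
  f8: (p6, p14, p2) → 60.2376
  f9: (p6, p17, p14) → 8.8527
  f10: (p6, p9, p2) → 84.2732
  f11: (p6, p9, p17) → 12.1584
  f12: (p7, p14, p13) → 14.0830
  f13: (p7, p17, p14) → 9.5351
  f14: (p7, p13, p1) → 26.9605
  f15: (p7, p17, p1) → 15.0810
  f16: (p5, p15, p13) → 14.4640
  f17: (p5, p16, p13) → 41.3174
  f18: (p5, p16, p2) → 18.3672
  f19: (p10, p9, p2) → 35.5863
  f20: (p10, p9, p15) → 78.8762
  f21: (p10, p5, p2) → 9.4903
  f22: (p10, p5, p15) → 11.0903
Σ area = 681.791

Euler characteristic 13−33+22 = 2 ✓


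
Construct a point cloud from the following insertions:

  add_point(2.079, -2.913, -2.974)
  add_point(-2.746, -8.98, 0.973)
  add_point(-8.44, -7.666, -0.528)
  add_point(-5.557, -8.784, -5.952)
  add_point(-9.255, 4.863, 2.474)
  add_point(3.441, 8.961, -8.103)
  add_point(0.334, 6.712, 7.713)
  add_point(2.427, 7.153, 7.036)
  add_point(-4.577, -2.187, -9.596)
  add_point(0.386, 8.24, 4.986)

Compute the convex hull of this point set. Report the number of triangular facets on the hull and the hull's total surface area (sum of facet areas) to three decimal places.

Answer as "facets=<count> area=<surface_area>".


10 of the 10 inputs are extreme points: [0, 1, 2, 3, 4, 5, 6, 7, 8, 9].

Triangle areas on the boundary:
  f1: (p8, p5, p4) → 97.4177
  f2: (p9, p5, p4) → 70.7962
  f3: (p9, p6, p4) → 16.4333
  f4: (p0, p8, p5) → 58.9004
  f5: (p2, p8, p4) → 70.2286
  f6: (p2, p6, p4) → 69.8238
  f7: (p2, p6, p1) → 52.2323
  f8: (p7, p6, p1) → 18.9627
  f9: (p7, p0, p1) → 60.6589
  f10: (p7, p0, p5) → 85.7254
  f11: (p7, p9, p5) → 17.8398
  f12: (p7, p9, p6) → 3.2514
  f13: (p3, p0, p1) → 31.6455
  f14: (p3, p0, p8) → 33.9871
  f15: (p3, p2, p1) → 18.1937
  f16: (p3, p2, p8) → 22.4725
Σ area = 728.569

Euler characteristic 10−24+16 = 2 ✓

facets=16 area=728.569


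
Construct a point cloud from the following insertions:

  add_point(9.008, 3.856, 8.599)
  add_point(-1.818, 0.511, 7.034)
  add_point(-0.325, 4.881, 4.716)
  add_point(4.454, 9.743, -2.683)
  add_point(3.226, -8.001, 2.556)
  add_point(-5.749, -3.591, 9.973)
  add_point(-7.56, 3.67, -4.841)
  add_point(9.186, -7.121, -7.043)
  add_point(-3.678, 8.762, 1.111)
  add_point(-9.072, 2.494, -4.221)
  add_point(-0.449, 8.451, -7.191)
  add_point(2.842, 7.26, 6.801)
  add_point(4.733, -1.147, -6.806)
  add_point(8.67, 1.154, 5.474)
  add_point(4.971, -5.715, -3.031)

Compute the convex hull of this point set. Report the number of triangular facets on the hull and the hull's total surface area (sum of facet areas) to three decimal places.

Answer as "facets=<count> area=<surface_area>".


11 of the 15 inputs are extreme points: [0, 3, 4, 5, 6, 7, 8, 9, 10, 11, 13].

Triangle areas on the boundary:
  f1: (p0, p3, p7) → 116.6020
  f2: (p10, p3, p7) → 60.5472
  f3: (p4, p7, p9) → 99.3345
  f4: (p4, p5, p9) → 95.2858
  f5: (p4, p0, p5) → 87.4515
  f6: (p8, p5, p9) → 72.5986
  f7: (p8, p10, p3) → 28.1655
  f8: (p6, p7, p9) → 18.9244
  f9: (p6, p10, p7) → 81.2938
  f10: (p6, p8, p9) → 7.7955
  f11: (p6, p8, p10) → 33.8834
  f12: (p13, p0, p7) → 5.3641
  f13: (p13, p4, p7) → 62.2672
  f14: (p13, p4, p0) → 14.3290
  f15: (p11, p0, p3) → 35.2617
  f16: (p11, p8, p3) → 36.7032
  f17: (p11, p0, p5) → 51.3476
  f18: (p11, p8, p5) → 61.4071
Σ area = 968.562

Euler characteristic 11−27+18 = 2 ✓

facets=18 area=968.562


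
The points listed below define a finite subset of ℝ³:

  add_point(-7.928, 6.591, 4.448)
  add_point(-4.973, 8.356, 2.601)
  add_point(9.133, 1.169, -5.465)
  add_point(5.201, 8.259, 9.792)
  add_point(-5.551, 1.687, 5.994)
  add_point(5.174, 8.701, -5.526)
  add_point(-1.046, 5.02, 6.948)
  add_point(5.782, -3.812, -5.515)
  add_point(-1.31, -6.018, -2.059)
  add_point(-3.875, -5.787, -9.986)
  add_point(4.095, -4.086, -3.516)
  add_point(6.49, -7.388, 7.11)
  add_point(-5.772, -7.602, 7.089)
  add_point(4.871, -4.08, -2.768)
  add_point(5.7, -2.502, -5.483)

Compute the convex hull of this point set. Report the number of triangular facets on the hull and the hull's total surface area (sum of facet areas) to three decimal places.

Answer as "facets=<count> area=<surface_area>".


Points on the hull: [0, 1, 2, 3, 5, 7, 9, 11, 12] (9 of 15).

Per-facet area ½‖(b−a)×(c−a)‖:
  f1: (p9, p12, p0) → 121.5845
  f2: (p3, p12, p0) → 103.7451
  f3: (p5, p9, p2) → 65.6415
  f4: (p5, p3, p2) → 65.1634
  f5: (p7, p9, p2) → 24.6103
  f6: (p1, p3, p0) → 22.8729
  f7: (p1, p5, p3) → 77.8626
  f8: (p1, p9, p0) → 37.0325
  f9: (p1, p5, p9) → 110.7303
  f10: (p11, p3, p12) → 97.4691
  f11: (p11, p7, p2) → 38.7442
  f12: (p11, p9, p12) → 105.2913
  f13: (p11, p7, p9) → 65.3229
  f14: (p11, p3, p2) → 113.0268
Σ area = 1049.097

Euler characteristic 9−21+14 = 2 ✓

facets=14 area=1049.097


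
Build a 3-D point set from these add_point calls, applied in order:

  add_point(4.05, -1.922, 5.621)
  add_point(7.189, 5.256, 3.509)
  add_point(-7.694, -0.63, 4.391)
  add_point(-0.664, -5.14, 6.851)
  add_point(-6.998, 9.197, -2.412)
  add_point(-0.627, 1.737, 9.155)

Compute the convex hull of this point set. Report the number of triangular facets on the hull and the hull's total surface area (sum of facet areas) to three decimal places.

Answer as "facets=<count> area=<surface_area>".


facets=8 area=363.216

Hull vertices (6/6): indices [0, 1, 2, 3, 4, 5].

Triangle areas on the boundary:
  f1: (p5, p4, p2) → 52.9074
  f2: (p5, p4, p1) → 74.9839
  f3: (p3, p4, p2) → 43.9102
  f4: (p3, p5, p2) → 28.9767
  f5: (p0, p4, p1) → 64.3582
  f6: (p0, p3, p4) → 51.3183
  f7: (p0, p5, p1) → 27.9593
  f8: (p0, p3, p5) → 18.8025
Σ area = 363.216

Euler: V−E+F = 6−12+8 = 2.


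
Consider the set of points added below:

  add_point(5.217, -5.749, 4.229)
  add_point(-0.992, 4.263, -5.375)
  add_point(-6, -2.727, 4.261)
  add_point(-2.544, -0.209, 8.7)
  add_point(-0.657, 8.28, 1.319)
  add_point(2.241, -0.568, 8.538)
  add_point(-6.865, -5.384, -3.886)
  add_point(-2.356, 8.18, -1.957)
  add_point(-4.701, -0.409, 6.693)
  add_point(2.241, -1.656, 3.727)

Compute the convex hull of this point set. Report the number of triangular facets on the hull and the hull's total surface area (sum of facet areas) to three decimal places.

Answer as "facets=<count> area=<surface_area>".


facets=14 area=456.859

9 of the 10 inputs are extreme points: [0, 1, 2, 3, 4, 5, 6, 7, 8].

Facet areas (half cross-product norm):
  f1: (p1, p0, p6) → 78.1714
  f2: (p1, p4, p0) → 57.9273
  f3: (p2, p0, p6) → 50.0228
  f4: (p2, p3, p0) → 32.2680
  f5: (p5, p4, p0) → 41.7928
  f6: (p5, p3, p0) → 15.5623
  f7: (p5, p3, p4) → 27.1456
  f8: (p7, p1, p6) → 28.0143
  f9: (p7, p1, p4) → 8.7710
  f10: (p7, p2, p6) → 55.5310
  f11: (p8, p2, p3) → 3.4200
  f12: (p8, p7, p2) → 22.3366
  f13: (p8, p3, p4) → 16.2232
  f14: (p8, p7, p4) → 19.6730
Σ area = 456.859

Euler: V−E+F = 9−21+14 = 2.


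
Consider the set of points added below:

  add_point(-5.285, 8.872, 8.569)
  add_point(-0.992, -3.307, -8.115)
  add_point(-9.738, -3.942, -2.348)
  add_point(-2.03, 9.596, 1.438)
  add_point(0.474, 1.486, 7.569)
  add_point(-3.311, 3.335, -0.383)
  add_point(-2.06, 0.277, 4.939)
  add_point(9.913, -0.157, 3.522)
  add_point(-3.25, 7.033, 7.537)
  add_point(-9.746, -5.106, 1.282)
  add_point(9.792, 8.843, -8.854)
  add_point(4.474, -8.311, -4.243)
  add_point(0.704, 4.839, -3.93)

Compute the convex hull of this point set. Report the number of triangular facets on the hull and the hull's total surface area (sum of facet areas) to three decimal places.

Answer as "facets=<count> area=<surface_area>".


9 of the 13 inputs are extreme points: [0, 1, 2, 3, 4, 7, 9, 10, 11].

Triangle areas on the boundary:
  f1: (p10, p0, p7) → 140.2862
  f2: (p11, p10, p7) → 94.9625
  f3: (p4, p0, p9) → 64.4466
  f4: (p4, p0, p7) → 33.9885
  f5: (p4, p11, p9) → 96.8793
  f6: (p4, p11, p7) → 64.9461
  f7: (p3, p10, p0) → 26.7697
  f8: (p1, p11, p10) → 67.9453
  f9: (p2, p3, p10) → 124.0280
  f10: (p2, p1, p10) → 66.7707
  f11: (p2, p0, p9) → 30.8107
  f12: (p2, p3, p0) → 62.9794
  f13: (p2, p11, p9) → 28.5530
  f14: (p2, p1, p11) → 42.4370
Σ area = 945.803

Check V−E+F: 9 − 21 + 14 = 2.

facets=14 area=945.803


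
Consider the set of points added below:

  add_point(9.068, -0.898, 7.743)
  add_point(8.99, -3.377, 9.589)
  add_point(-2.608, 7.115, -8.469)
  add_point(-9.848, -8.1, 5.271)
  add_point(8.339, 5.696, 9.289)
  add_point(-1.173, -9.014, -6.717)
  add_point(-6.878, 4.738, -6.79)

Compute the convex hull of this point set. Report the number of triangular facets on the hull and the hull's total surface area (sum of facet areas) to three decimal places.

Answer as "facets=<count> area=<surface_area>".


7 of the 7 inputs are extreme points: [0, 1, 2, 3, 4, 5, 6].

Facet areas (half cross-product norm):
  f1: (p5, p2, p0) → 152.0717
  f2: (p4, p2, p0) → 71.0363
  f3: (p1, p5, p3) → 137.3694
  f4: (p1, p5, p0) → 29.9901
  f5: (p1, p4, p3) → 89.3436
  f6: (p1, p4, p0) → 8.1094
  f7: (p6, p4, p3) → 185.7873
  f8: (p6, p4, p2) → 53.5965
  f9: (p6, p5, p3) → 106.0426
  f10: (p6, p5, p2) → 38.2349
Σ area = 871.582

Euler: V−E+F = 7−15+10 = 2.

facets=10 area=871.582


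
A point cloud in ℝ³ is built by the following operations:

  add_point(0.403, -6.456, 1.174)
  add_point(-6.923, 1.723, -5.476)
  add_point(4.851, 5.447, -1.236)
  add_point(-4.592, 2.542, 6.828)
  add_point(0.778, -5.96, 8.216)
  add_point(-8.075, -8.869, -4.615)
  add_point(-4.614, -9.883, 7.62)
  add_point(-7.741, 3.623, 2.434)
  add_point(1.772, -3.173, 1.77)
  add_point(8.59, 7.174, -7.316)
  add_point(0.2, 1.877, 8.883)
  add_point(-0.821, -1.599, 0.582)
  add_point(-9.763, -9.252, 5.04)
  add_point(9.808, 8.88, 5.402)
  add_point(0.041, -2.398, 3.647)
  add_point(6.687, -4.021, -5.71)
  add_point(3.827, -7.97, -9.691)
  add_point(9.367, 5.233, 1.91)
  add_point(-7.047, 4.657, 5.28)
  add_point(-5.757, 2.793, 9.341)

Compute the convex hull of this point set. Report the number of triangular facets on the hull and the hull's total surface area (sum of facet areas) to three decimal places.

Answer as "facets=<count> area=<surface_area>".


facets=24 area=1188.498

Extreme-point indices: [1, 4, 5, 6, 7, 9, 10, 12, 13, 15, 16, 17, 18, 19] — 14 of 20 on the boundary.

Area of each hull facet:
  f1: (p5, p1, p12) → 51.9339
  f2: (p5, p1, p16) → 67.9338
  f3: (p5, p6, p12) → 27.1969
  f4: (p5, p6, p16) → 81.9990
  f5: (p4, p10, p13) → 42.8251
  f6: (p4, p6, p16) → 61.1655
  f7: (p4, p15, p16) → 45.4501
  f8: (p9, p1, p16) → 108.8718
  f9: (p9, p15, p16) → 28.8974
  f10: (p9, p18, p13) → 111.0260
  f11: (p19, p10, p13) → 26.7386
  f12: (p19, p18, p13) → 39.7638
  f13: (p19, p4, p6) → 36.7577
  f14: (p19, p4, p10) → 23.2000
  f15: (p19, p6, p12) → 36.9040
  f16: (p19, p18, p12) → 31.1665
  f17: (p7, p1, p12) → 54.3218
  f18: (p7, p18, p12) → 20.3189
  f19: (p7, p9, p1) → 67.1089
  f20: (p7, p9, p18) → 29.3705
  f21: (p17, p9, p13) → 20.3079
  f22: (p17, p9, p15) → 51.3342
  f23: (p17, p4, p13) → 37.4995
  f24: (p17, p4, p15) → 86.4065
Σ area = 1188.498

Euler: V−E+F = 14−36+24 = 2.


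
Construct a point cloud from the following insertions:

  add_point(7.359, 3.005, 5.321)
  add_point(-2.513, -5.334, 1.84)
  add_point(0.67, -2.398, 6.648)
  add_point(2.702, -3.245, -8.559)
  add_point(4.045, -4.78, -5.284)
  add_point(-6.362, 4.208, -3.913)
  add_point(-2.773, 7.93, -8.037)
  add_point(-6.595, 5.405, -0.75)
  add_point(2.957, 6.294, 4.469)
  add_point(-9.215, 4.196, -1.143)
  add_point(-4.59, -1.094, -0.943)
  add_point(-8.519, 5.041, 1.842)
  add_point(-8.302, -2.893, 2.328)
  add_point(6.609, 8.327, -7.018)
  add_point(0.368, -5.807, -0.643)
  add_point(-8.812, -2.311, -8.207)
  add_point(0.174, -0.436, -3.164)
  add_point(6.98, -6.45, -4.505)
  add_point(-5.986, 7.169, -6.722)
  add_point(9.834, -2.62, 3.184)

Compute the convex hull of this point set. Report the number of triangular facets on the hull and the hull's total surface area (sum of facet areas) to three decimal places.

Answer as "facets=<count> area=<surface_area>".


facets=26 area=920.074

Extreme-point indices: [0, 1, 2, 3, 6, 8, 9, 11, 12, 13, 14, 15, 17, 18, 19] — 15 of 20 on the boundary.

Per-facet area ½‖(b−a)×(c−a)‖:
  f1: (p6, p3, p13) → 54.0543
  f2: (p6, p8, p13) → 56.5357
  f3: (p15, p12, p9) → 36.5751
  f4: (p15, p6, p3) → 61.8354
  f5: (p17, p13, p19) → 65.3997
  f6: (p17, p3, p13) → 40.6861
  f7: (p17, p15, p3) → 29.2774
  f8: (p0, p13, p19) → 43.6997
  f9: (p0, p8, p13) → 33.9857
  f10: (p11, p12, p9) → 12.3810
  f11: (p1, p17, p19) → 50.2744
  f12: (p1, p15, p12) → 33.2805
  f13: (p2, p0, p8) → 23.6084
  f14: (p2, p11, p12) → 39.6405
  f15: (p2, p11, p8) → 52.4449
  f16: (p2, p1, p12) → 19.8942
  f17: (p2, p0, p19) → 27.7643
  f18: (p2, p1, p19) → 31.1440
  f19: (p18, p6, p8) → 24.6152
  f20: (p18, p11, p8) → 54.1505
  f21: (p18, p11, p9) → 9.5906
  f22: (p18, p15, p9) → 32.4027
  f23: (p18, p15, p6) → 16.2656
  f24: (p14, p17, p15) → 44.5479
  f25: (p14, p1, p15) → 23.2970
  f26: (p14, p1, p17) → 2.7237
Σ area = 920.074

Check V−E+F: 15 − 39 + 26 = 2.


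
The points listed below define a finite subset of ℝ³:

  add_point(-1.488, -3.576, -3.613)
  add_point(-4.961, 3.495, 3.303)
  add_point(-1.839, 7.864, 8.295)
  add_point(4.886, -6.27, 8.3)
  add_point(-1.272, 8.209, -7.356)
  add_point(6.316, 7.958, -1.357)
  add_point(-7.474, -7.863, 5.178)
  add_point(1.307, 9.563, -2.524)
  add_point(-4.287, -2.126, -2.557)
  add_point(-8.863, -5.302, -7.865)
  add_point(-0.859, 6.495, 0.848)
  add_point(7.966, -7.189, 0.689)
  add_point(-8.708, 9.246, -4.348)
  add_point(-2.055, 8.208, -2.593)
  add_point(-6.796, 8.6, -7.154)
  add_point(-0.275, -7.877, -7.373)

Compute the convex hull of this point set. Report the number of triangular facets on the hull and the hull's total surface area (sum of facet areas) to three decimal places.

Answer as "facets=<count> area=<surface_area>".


Points on the hull: [2, 3, 4, 5, 6, 7, 9, 11, 12, 14, 15] (11 of 16).

Per-facet area ½‖(b−a)×(c−a)‖:
  f1: (p12, p2, p7) → 57.6972
  f2: (p5, p15, p11) → 88.2282
  f3: (p5, p3, p11) → 63.4831
  f4: (p5, p2, p7) → 30.6948
  f5: (p5, p2, p3) → 95.2114
  f6: (p6, p3, p11) → 52.6815
  f7: (p6, p15, p11) → 80.8876
  f8: (p6, p15, p9) → 58.6909
  f9: (p6, p2, p3) → 95.8679
  f10: (p6, p12, p9) → 99.9211
  f11: (p6, p12, p2) → 119.5452
  f12: (p14, p12, p7) → 16.1868
  f13: (p14, p12, p9) → 24.0657
  f14: (p4, p5, p15) → 77.7627
  f15: (p4, p15, p9) → 67.9071
  f16: (p4, p14, p9) → 38.8828
  f17: (p4, p5, p7) → 12.8024
  f18: (p4, p14, p7) → 14.2758
Σ area = 1094.792

Euler: V−E+F = 11−27+18 = 2.

facets=18 area=1094.792


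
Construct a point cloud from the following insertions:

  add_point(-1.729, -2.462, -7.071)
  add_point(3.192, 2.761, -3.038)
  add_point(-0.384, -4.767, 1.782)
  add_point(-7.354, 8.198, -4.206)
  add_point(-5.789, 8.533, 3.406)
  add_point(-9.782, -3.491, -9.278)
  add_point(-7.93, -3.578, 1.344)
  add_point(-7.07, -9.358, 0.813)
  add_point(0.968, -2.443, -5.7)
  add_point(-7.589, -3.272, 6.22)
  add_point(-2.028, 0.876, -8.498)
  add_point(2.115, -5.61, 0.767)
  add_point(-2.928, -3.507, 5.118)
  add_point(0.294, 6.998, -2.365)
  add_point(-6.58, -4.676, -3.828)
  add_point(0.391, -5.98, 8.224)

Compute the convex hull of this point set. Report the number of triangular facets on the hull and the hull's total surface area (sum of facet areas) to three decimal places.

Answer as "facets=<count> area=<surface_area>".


Hull vertices (12/16): indices [0, 1, 3, 4, 5, 7, 8, 9, 10, 11, 13, 15].

Facet areas (half cross-product norm):
  f1: (p9, p15, p4) → 51.8483
  f2: (p3, p9, p5) → 91.8545
  f3: (p3, p9, p4) → 47.1494
  f4: (p11, p15, p1) → 31.3125
  f5: (p10, p3, p5) → 44.6557
  f6: (p13, p3, p4) → 28.1816
  f7: (p13, p15, p1) → 36.0639
  f8: (p13, p15, p4) → 68.4446
  f9: (p13, p10, p1) → 20.0788
  f10: (p13, p10, p3) → 34.0049
  f11: (p7, p11, p15) → 36.9795
  f12: (p7, p9, p5) → 48.0928
  f13: (p7, p9, p15) → 34.9894
  f14: (p8, p11, p1) → 22.7421
  f15: (p8, p10, p1) → 16.4179
  f16: (p8, p7, p11) → 36.1585
  f17: (p0, p10, p5) → 15.2857
  f18: (p0, p8, p10) → 5.3424
  f19: (p0, p7, p5) → 46.6767
  f20: (p0, p8, p7) → 17.6884
Σ area = 733.968

Check V−E+F: 12 − 30 + 20 = 2.

facets=20 area=733.968


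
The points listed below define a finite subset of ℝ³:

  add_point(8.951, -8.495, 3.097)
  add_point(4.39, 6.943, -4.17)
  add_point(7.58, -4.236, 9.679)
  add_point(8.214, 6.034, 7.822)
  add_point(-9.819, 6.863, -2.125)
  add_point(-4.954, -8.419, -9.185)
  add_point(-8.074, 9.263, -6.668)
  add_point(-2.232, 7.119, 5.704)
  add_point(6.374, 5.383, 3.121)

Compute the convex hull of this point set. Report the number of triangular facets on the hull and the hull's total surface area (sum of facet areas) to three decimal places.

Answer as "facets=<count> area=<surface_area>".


Extreme-point indices: [0, 1, 2, 3, 4, 5, 6, 7] — 8 of 9 on the boundary.

Per-facet area ½‖(b−a)×(c−a)‖:
  f1: (p6, p5, p4) → 47.5018
  f2: (p2, p5, p4) → 189.9636
  f3: (p2, p5, p0) → 67.1302
  f4: (p2, p3, p0) → 38.6827
  f5: (p1, p3, p0) → 94.3512
  f6: (p1, p3, p6) → 71.1255
  f7: (p1, p5, p0) → 144.6572
  f8: (p1, p6, p5) → 111.2068
  f9: (p7, p2, p4) → 67.3109
  f10: (p7, p2, p3) → 55.8500
  f11: (p7, p6, p4) → 27.5229
  f12: (p7, p3, p6) → 59.1483
Σ area = 974.451

Euler: V−E+F = 8−18+12 = 2.

facets=12 area=974.451


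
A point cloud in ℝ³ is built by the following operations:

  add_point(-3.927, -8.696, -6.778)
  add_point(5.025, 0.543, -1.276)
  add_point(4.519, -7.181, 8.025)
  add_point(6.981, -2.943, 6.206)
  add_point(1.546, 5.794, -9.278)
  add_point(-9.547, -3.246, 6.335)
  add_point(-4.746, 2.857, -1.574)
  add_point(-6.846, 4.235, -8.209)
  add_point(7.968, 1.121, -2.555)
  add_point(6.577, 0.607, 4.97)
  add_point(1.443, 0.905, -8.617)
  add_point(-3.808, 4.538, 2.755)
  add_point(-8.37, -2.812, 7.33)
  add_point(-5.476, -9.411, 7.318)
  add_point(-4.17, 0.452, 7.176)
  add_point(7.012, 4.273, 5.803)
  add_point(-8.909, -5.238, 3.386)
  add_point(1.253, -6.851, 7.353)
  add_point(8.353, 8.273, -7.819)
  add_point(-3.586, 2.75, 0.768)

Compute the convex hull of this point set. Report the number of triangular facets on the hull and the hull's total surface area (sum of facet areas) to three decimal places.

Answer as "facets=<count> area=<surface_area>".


15 of the 20 inputs are extreme points: [0, 2, 3, 4, 5, 7, 8, 10, 11, 12, 13, 14, 15, 16, 18].

Facet areas (half cross-product norm):
  f1: (p13, p0, p2) → 72.7898
  f2: (p16, p13, p5) → 12.0684
  f3: (p16, p13, p0) → 39.3227
  f4: (p8, p0, p18) → 66.0300
  f5: (p8, p0, p2) → 103.9555
  f6: (p8, p15, p18) → 38.4066
  f7: (p10, p4, p18) → 17.2420
  f8: (p10, p0, p18) → 19.0766
  f9: (p12, p13, p5) → 5.7626
  f10: (p12, p13, p2) → 36.2957
  f11: (p11, p15, p18) → 78.9353
  f12: (p11, p12, p5) → 7.5739
  f13: (p3, p15, p2) → 10.5145
  f14: (p3, p8, p2) → 18.0914
  f15: (p3, p8, p15) → 30.9889
  f16: (p14, p11, p15) → 33.4864
  f17: (p14, p11, p12) → 14.0403
  f18: (p14, p15, p2) → 60.3451
  f19: (p14, p12, p2) → 30.3196
  f20: (p7, p11, p5) → 57.8708
  f21: (p7, p16, p5) → 26.0250
  f22: (p7, p4, p18) → 11.2825
  f23: (p7, p11, p18) → 85.7093
  f24: (p7, p16, p0) → 75.6718
  f25: (p7, p10, p4) → 20.7205
  f26: (p7, p10, p0) → 49.4231
Σ area = 1021.948

Euler: V−E+F = 15−39+26 = 2.

facets=26 area=1021.948


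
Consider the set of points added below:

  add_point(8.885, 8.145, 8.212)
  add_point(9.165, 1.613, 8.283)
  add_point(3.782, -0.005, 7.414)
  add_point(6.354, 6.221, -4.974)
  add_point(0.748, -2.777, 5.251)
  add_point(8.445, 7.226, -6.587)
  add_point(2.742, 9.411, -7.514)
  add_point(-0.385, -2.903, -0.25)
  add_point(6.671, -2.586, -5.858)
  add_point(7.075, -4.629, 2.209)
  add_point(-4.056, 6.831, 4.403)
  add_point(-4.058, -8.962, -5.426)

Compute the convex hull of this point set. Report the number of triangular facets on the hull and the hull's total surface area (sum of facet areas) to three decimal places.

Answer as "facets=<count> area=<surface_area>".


Points on the hull: [0, 1, 2, 4, 5, 6, 8, 9, 10, 11] (10 of 12).

Triangle areas on the boundary:
  f1: (p10, p6, p11) → 124.0993
  f2: (p10, p0, p6) → 91.7711
  f3: (p8, p6, p11) → 77.5437
  f4: (p4, p10, p11) → 70.0281
  f5: (p2, p0, p1) → 18.0414
  f6: (p2, p10, p0) → 51.8097
  f7: (p2, p4, p1) → 6.7559
  f8: (p2, p4, p10) → 24.4935
  f9: (p9, p8, p11) → 51.6645
  f10: (p9, p8, p1) → 32.3763
  f11: (p9, p4, p11) → 47.5935
  f12: (p9, p4, p1) → 31.4097
  f13: (p5, p0, p6) → 45.2613
  f14: (p5, p8, p6) → 30.2905
  f15: (p5, p0, p1) → 48.4352
  f16: (p5, p8, p1) → 72.6712
Σ area = 824.245

Euler: V−E+F = 10−24+16 = 2.

facets=16 area=824.245


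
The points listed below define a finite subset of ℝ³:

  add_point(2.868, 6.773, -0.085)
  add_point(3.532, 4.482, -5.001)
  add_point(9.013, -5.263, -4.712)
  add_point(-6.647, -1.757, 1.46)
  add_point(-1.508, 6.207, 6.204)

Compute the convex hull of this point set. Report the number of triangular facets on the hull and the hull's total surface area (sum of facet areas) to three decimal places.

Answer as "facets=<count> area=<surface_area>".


Points on the hull: [0, 1, 2, 3, 4] (5 of 5).

Triangle areas on the boundary:
  f1: (p4, p2, p3) → 90.3720
  f2: (p4, p0, p2) → 49.0510
  f3: (p1, p2, p3) → 75.8362
  f4: (p1, p0, p2) → 27.9836
  f5: (p1, p4, p3) → 62.4739
  f6: (p1, p4, p0) → 13.2689
Σ area = 318.986

Check V−E+F: 5 − 9 + 6 = 2.

facets=6 area=318.986


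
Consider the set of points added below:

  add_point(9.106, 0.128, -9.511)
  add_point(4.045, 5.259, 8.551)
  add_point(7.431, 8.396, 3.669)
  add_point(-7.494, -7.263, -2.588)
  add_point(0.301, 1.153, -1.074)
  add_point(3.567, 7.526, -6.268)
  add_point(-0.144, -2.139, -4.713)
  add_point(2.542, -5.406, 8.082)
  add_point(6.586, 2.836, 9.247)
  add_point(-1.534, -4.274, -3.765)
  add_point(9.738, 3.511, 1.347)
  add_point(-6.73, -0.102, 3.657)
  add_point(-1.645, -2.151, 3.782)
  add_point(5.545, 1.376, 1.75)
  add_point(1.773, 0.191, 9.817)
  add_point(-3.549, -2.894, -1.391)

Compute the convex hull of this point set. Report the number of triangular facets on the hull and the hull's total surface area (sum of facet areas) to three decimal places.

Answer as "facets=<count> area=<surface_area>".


facets=16 area=790.262

10 of the 16 inputs are extreme points: [0, 1, 2, 3, 5, 7, 8, 10, 11, 14].

Per-facet area ½‖(b−a)×(c−a)‖:
  f1: (p0, p2, p10) → 26.7561
  f2: (p0, p5, p2) → 51.6703
  f3: (p0, p7, p10) → 73.2183
  f4: (p0, p5, p3) → 90.4230
  f5: (p0, p7, p3) → 133.3263
  f6: (p11, p5, p2) → 82.6718
  f7: (p11, p5, p3) → 77.2520
  f8: (p11, p7, p3) → 55.0824
  f9: (p11, p7, p14) → 30.9038
  f10: (p8, p7, p10) → 39.2169
  f11: (p8, p7, p14) → 15.5123
  f12: (p8, p2, p10) → 22.4674
  f13: (p1, p11, p2) → 41.0924
  f14: (p1, p11, p14) → 29.2022
  f15: (p1, p8, p2) → 11.9645
  f16: (p1, p8, p14) → 9.5021
Σ area = 790.262

Check V−E+F: 10 − 24 + 16 = 2.


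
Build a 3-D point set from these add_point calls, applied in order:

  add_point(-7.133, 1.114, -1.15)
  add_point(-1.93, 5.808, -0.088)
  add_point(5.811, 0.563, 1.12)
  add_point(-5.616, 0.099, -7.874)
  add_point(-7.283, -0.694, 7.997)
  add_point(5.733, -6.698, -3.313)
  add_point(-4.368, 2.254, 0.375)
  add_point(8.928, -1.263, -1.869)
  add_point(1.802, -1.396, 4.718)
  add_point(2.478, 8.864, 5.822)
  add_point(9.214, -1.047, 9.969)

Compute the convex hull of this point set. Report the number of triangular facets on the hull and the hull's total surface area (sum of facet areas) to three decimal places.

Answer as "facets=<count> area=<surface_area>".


facets=12 area=698.723

8 of the 11 inputs are extreme points: [0, 1, 3, 4, 5, 7, 9, 10].

Area of each hull facet:
  f1: (p9, p10, p4) → 85.6258
  f2: (p5, p10, p4) → 116.4276
  f3: (p5, p3, p4) → 107.8461
  f4: (p0, p3, p4) → 12.5865
  f5: (p7, p9, p10) → 71.0030
  f6: (p7, p5, p10) → 37.0801
  f7: (p7, p5, p3) → 45.1553
  f8: (p1, p0, p3) → 24.6088
  f9: (p1, p7, p9) → 51.5976
  f10: (p1, p7, p3) → 67.2089
  f11: (p1, p9, p4) → 46.5382
  f12: (p1, p0, p4) → 33.0454
Σ area = 698.723

Euler: V−E+F = 8−18+12 = 2.


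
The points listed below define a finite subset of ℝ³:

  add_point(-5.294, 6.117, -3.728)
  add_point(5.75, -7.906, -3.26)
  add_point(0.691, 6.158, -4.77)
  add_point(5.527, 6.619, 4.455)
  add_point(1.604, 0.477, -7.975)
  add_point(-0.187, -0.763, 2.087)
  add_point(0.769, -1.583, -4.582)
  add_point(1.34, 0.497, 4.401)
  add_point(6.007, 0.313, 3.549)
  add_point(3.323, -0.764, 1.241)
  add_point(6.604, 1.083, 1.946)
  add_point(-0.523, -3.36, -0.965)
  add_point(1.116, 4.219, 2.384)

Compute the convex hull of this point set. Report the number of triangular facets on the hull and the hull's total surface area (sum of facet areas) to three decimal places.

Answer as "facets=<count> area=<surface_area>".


facets=20 area=398.834

Hull vertices (12/13): indices [0, 1, 2, 3, 4, 5, 6, 7, 8, 10, 11, 12].

Triangle areas on the boundary:
  f1: (p4, p1, p10) → 49.1995
  f2: (p2, p4, p0) → 19.5421
  f3: (p6, p4, p1) → 15.1369
  f4: (p11, p7, p1) → 26.2092
  f5: (p11, p6, p1) → 16.5821
  f6: (p11, p4, p0) → 39.1883
  f7: (p11, p6, p4) → 1.1475
  f8: (p8, p1, p10) → 9.7652
  f9: (p8, p7, p1) → 25.1586
  f10: (p5, p7, p0) → 14.4573
  f11: (p5, p11, p0) → 20.8061
  f12: (p5, p11, p7) → 2.8420
  f13: (p3, p8, p7) → 15.0219
  f14: (p3, p2, p0) → 30.1556
  f15: (p3, p8, p10) → 5.7861
  f16: (p3, p4, p10) → 32.3812
  f17: (p3, p2, p4) → 31.4013
  f18: (p12, p7, p0) → 16.1301
  f19: (p12, p3, p0) → 16.5648
  f20: (p12, p3, p7) → 11.3587
Σ area = 398.834

Euler characteristic 12−30+20 = 2 ✓


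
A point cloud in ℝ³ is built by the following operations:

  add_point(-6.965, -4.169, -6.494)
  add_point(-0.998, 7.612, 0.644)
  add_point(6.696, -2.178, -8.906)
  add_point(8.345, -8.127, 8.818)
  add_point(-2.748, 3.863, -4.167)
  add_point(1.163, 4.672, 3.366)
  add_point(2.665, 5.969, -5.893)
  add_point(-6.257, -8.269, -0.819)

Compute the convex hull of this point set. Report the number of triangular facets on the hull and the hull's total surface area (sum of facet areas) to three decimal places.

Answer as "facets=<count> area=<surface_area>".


facets=12 area=678.247

8 of the 8 inputs are extreme points: [0, 1, 2, 3, 4, 5, 6, 7].

Facet areas (half cross-product norm):
  f1: (p7, p1, p0) → 52.7868
  f2: (p7, p2, p0) → 48.9311
  f3: (p7, p2, p3) → 132.4536
  f4: (p6, p2, p0) → 63.0158
  f5: (p6, p2, p3) → 89.8591
  f6: (p5, p7, p3) → 112.7208
  f7: (p5, p7, p1) → 34.8623
  f8: (p5, p6, p3) → 68.5754
  f9: (p5, p6, p1) → 17.2775
  f10: (p4, p1, p0) → 17.0376
  f11: (p4, p6, p0) → 22.0453
  f12: (p4, p6, p1) → 18.6822
Σ area = 678.247

Check V−E+F: 8 − 18 + 12 = 2.


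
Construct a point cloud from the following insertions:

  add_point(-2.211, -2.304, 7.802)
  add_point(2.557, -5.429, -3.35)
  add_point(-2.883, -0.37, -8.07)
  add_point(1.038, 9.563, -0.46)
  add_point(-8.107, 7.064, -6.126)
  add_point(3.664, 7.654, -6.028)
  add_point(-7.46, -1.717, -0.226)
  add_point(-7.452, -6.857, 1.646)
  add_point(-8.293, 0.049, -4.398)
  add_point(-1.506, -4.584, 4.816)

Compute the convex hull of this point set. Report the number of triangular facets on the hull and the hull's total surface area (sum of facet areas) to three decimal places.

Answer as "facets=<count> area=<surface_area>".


Extreme-point indices: [0, 1, 2, 3, 4, 5, 6, 7, 8, 9] — 10 of 10 on the boundary.

Facet areas (half cross-product norm):
  f1: (p4, p3, p5) → 35.0570
  f2: (p0, p4, p3) → 81.6000
  f3: (p0, p3, p5) → 45.0227
  f4: (p0, p1, p5) → 83.8664
  f5: (p2, p7, p8) → 29.2756
  f6: (p2, p1, p7) → 48.2001
  f7: (p2, p4, p8) → 23.5725
  f8: (p2, p4, p5) → 46.7804
  f9: (p2, p1, p5) → 46.3931
  f10: (p6, p0, p7) → 24.6789
  f11: (p6, p0, p4) → 42.5647
  f12: (p6, p7, p8) → 9.3479
  f13: (p6, p4, p8) → 13.5113
  f14: (p9, p1, p7) → 32.5185
  f15: (p9, p0, p7) → 12.5458
  f16: (p9, p0, p1) → 9.6803
Σ area = 584.615

Euler: V−E+F = 10−24+16 = 2.

facets=16 area=584.615
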